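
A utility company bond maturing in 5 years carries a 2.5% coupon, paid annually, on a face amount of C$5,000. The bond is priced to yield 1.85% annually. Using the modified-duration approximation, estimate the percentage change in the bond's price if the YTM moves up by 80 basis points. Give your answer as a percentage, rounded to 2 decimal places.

Periodic yield y = 0.0185. Modified duration first:
  t   CF        PV=CF/(1+0.0185)^t    t·PV
  1       125.00       122.7295       122.7295
  2       125.00       120.5002       241.0005
  3       125.00       118.3115       354.9345
  4       125.00       116.1625       464.6499
  5     5,125.00     4,676.1529    23,380.7645
  Σ                  5,153.8566    24,564.0789
P = 5,153.8566; D_Mac = 4.76615 yrs; D_mod = 4.76615/(1+0.0185) = 4.67958 yrs.
ΔP/P ≈ -D_mod · Δy = -4.67958 × (+0.008) = -0.037437 = -3.7437%.

-3.74%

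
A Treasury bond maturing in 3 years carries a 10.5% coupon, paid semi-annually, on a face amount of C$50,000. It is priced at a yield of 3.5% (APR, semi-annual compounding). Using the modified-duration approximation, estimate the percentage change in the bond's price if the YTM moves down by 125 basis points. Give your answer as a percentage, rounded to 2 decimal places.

Periodic yield y = 0.0175. Modified duration first:
  t   CF        PV=CF/(1+0.0175)^t    t·PV
  1     2,625.00     2,579.8526     2,579.8526
  2     2,625.00     2,535.4817     5,070.9633
  3     2,625.00     2,491.8739     7,475.6216
  4     2,625.00     2,449.0161     9,796.0643
  5     2,625.00     2,406.8954    12,034.4770
  6    52,625.00    47,422.6263   284,535.7575
  Σ                 59,885.7458   321,492.7363
P = 59,885.7458; D_Mac = 5.36844 half-year periods = 2.68422 yrs; D_mod = 2.68422/(1+0.0175) = 2.63805 yrs.
ΔP/P ≈ -D_mod · Δy = -2.63805 × (-0.0125) = +0.032976 = +3.2976%.

+3.30%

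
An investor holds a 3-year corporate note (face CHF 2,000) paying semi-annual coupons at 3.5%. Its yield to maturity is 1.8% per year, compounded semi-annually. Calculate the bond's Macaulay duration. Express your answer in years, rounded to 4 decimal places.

2.8775 years

Periodic yield y = 0.009. Discount each cash flow and weight by its period:
  t   CF        PV=CF/(1+0.009)^t    t·PV
  1        35.00        34.6878        34.6878
  2        35.00        34.3784        68.7568
  3        35.00        34.0718       102.2153
  4        35.00        33.7678       135.0714
  5        35.00        33.4666       167.3332
  6     2,035.00     1,928.4901    11,570.9407
  Σ                  2,098.8626    12,079.0052
Price P = Σ PV = 2,098.8626.
Macaulay duration = Σ(t·PV) / P = 12,079.0052 / 2,098.8626 = 5.75502 half-year periods.
In years: 5.75502 / 2 = 2.87751 years.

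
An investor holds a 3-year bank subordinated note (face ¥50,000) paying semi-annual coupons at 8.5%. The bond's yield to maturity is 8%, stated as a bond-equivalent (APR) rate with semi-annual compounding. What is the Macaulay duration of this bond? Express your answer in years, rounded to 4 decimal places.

Periodic yield y = 0.04. Discount each cash flow and weight by its period:
  t   CF        PV=CF/(1+0.04)^t    t·PV
  1     2,125.00     2,043.2692     2,043.2692
  2     2,125.00     1,964.6820     3,929.3639
  3     2,125.00     1,889.1173     5,667.3518
  4     2,125.00     1,816.4589     7,265.8356
  5     2,125.00     1,746.5951     8,732.9755
  6    52,125.00    41,195.1447   247,170.8679
  Σ                 50,655.2671   274,809.6640
Price P = Σ PV = 50,655.2671.
Macaulay duration = Σ(t·PV) / P = 274,809.6640 / 50,655.2671 = 5.42510 half-year periods.
In years: 5.42510 / 2 = 2.71255 years.

2.7125 years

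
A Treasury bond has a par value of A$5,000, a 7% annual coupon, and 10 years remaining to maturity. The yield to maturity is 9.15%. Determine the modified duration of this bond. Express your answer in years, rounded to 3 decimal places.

6.692 years

Periodic yield y = 0.0915. First find Macaulay duration:
  t   CF        PV=CF/(1+0.0915)^t    t·PV
  1       350.00       320.6596       320.6596
  2       350.00       293.7789       587.5578
  3       350.00       269.1515       807.4545
  4       350.00       246.5887       986.3546
  5       350.00       225.9172     1,129.5861
  6       350.00       206.9787     1,241.8721
  7       350.00       189.6277     1,327.3942
  8       350.00       173.7313     1,389.8506
  9       350.00       159.1675     1,432.5075
  10    5,350.00     2,229.0324    22,290.3240
  Σ                  4,314.6335    31,513.5609
P = 4,314.6335; Macaulay duration = 31,513.5609 / 4,314.6335 = 7.30388 years.
Modified duration = D_Mac / (1 + y) = 7.30388 / 1.0915 = 6.69160 years.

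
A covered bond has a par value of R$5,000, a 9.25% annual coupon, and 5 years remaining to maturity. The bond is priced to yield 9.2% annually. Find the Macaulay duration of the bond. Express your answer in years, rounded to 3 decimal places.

4.223 years

Periodic yield y = 0.092. Discount each cash flow and weight by its year:
  t   CF        PV=CF/(1+0.092)^t    t·PV
  1       462.50       423.5348       423.5348
  2       462.50       387.8524       775.7048
  3       462.50       355.1762     1,065.5285
  4       462.50       325.2529     1,301.0116
  5     5,462.50     3,517.8576    17,589.2881
  Σ                  5,009.6739    21,155.0678
Price P = Σ PV = 5,009.6739.
Macaulay duration = Σ(t·PV) / P = 21,155.0678 / 5,009.6739 = 4.22284 years.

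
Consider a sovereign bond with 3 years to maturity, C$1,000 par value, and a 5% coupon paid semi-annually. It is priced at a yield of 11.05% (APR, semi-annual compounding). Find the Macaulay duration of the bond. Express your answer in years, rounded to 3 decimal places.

Periodic yield y = 0.05525. Discount each cash flow and weight by its period:
  t   CF        PV=CF/(1+0.05525)^t    t·PV
  1        25.00        23.6911        23.6911
  2        25.00        22.4507        44.9013
  3        25.00        21.2752        63.8256
  4        25.00        20.1613        80.6452
  5        25.00        19.1057        95.5286
  6     1,025.00       742.3209     4,453.9255
  Σ                    849.0049     4,762.5173
Price P = Σ PV = 849.0049.
Macaulay duration = Σ(t·PV) / P = 4,762.5173 / 849.0049 = 5.60953 half-year periods.
In years: 5.60953 / 2 = 2.80476 years.

2.805 years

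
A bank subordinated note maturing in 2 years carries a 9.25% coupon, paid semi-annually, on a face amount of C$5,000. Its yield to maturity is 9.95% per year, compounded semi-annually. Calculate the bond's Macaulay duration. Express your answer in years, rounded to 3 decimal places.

Periodic yield y = 0.04975. Discount each cash flow and weight by its period:
  t   CF        PV=CF/(1+0.04975)^t    t·PV
  1       231.25       220.2905       220.2905
  2       231.25       209.8505       419.7010
  3       231.25       199.9052       599.7156
  4     5,231.25     4,307.8636    17,231.4543
  Σ                  4,937.9098    18,471.1614
Price P = Σ PV = 4,937.9098.
Macaulay duration = Σ(t·PV) / P = 18,471.1614 / 4,937.9098 = 3.74068 half-year periods.
In years: 3.74068 / 2 = 1.87034 years.

1.870 years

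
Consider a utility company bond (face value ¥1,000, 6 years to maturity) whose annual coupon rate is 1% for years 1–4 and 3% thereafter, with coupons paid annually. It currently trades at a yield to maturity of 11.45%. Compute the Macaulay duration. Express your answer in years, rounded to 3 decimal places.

5.779 years

Periodic yield y = 0.1145. Discount each cash flow and weight by its year:
  t   CF        PV=CF/(1+0.1145)^t    t·PV
  1        10.00         8.9726         8.9726
  2        10.00         8.0508        16.1016
  3        10.00         7.2237        21.6711
  4        10.00         6.4816        25.9262
  5        30.00        17.4470        87.2350
  6     1,030.00       537.4732     3,224.8390
  Σ                    585.6489     3,384.7456
Price P = Σ PV = 585.6489.
Macaulay duration = Σ(t·PV) / P = 3,384.7456 / 585.6489 = 5.77948 years.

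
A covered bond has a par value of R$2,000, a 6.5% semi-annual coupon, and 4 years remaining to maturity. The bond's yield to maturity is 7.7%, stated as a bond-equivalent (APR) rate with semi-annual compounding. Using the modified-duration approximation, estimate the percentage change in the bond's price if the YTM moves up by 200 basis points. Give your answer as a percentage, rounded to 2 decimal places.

-6.89%

Periodic yield y = 0.0385. Modified duration first:
  t   CF        PV=CF/(1+0.0385)^t    t·PV
  1        65.00        62.5903        62.5903
  2        65.00        60.2699       120.5398
  3        65.00        58.0355       174.1065
  4        65.00        55.8840       223.5359
  5        65.00        53.8122       269.0611
  6        65.00        51.8172       310.9035
  7        65.00        49.8962       349.2737
  8     2,065.00     1,526.3989    12,211.1913
  Σ                  1,918.7043    13,721.2021
P = 1,918.7043; D_Mac = 7.15129 half-year periods = 3.57564 yrs; D_mod = 3.57564/(1+0.0385) = 3.44308 yrs.
ΔP/P ≈ -D_mod · Δy = -3.44308 × (+0.02) = -0.068862 = -6.8862%.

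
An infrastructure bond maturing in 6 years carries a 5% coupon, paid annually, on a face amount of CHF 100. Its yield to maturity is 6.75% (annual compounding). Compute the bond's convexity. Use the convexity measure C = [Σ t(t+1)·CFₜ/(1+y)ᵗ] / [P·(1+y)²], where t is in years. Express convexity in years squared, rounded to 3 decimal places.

31.141

With y = 0.0675:
  t   CF        PV=CF/(1+0.0675)^t    t·PV        t(t+1)·PV
  1         5.00         4.6838         4.6838           9.3677
  2         5.00         4.3877         8.7753          26.3260
  3         5.00         4.1102        12.3307          49.3228
  4         5.00         3.8503        15.4013          77.0067
  5         5.00         3.6069        18.0344         108.2061
  6       105.00        70.9548       425.7290       2,980.1031
  Σ                     91.5938       484.9546       3,250.3324
P = 91.5938.
Convexity = Σ t(t+1)·PV / [P·(1+y)²] = 3,250.3324 / (91.5938 × 1.139556) = 31.14053.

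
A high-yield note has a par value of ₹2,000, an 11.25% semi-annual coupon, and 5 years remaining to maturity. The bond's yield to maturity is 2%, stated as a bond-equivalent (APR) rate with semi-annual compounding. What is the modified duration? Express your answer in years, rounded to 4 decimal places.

Periodic yield y = 0.01. First find Macaulay duration:
  t   CF        PV=CF/(1+0.01)^t    t·PV
  1       112.50       111.3861       111.3861
  2       112.50       110.2833       220.5666
  3       112.50       109.1914       327.5742
  4       112.50       108.1103       432.4412
  5       112.50       107.0399       535.1994
  6       112.50       105.9801       635.8805
  7       112.50       104.9308       734.5155
  8       112.50       103.8919       831.1349
  9       112.50       102.8632       925.7691
  10    2,112.50     1,912.4187    19,124.1869
  Σ                  2,876.0957    23,878.6544
P = 2,876.0957; Macaulay duration = 23,878.6544 / 2,876.0957 = 8.30245 half-year periods = 4.15123 years.
Modified duration = D_Mac / (1 + y) = 4.15123 / 1.01 = 4.11013 years.

4.1101 years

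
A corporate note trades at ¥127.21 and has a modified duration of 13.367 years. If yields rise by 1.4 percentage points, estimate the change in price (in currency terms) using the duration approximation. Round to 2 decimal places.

Duration approximation: ΔP/P ≈ -D_mod · Δy = -13.367 × (+0.014) = -0.187138.
ΔP ≈ 127.21 × (-0.187138) = -23.80582498.

-¥23.81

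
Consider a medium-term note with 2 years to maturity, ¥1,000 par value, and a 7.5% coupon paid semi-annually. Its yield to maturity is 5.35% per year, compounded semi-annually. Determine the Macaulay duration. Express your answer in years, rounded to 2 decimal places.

1.90 years

Periodic yield y = 0.02675. Discount each cash flow and weight by its period:
  t   CF        PV=CF/(1+0.02675)^t    t·PV
  1        37.50        36.5230        36.5230
  2        37.50        35.5715        71.1429
  3        37.50        34.6447       103.9342
  4     1,037.50       933.5321     3,734.1284
  Σ                  1,040.2713     3,945.7286
Price P = Σ PV = 1,040.2713.
Macaulay duration = Σ(t·PV) / P = 3,945.7286 / 1,040.2713 = 3.79298 half-year periods.
In years: 3.79298 / 2 = 1.89649 years.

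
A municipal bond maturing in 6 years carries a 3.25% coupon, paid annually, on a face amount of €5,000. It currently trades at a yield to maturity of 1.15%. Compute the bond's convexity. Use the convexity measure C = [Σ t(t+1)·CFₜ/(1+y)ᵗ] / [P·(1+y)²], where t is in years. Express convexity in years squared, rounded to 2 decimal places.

37.19

With y = 0.0115:
  t   CF        PV=CF/(1+0.0115)^t    t·PV        t(t+1)·PV
  1       162.50       160.6525       160.6525         321.3050
  2       162.50       158.8260       317.6520         952.9560
  3       162.50       157.0203       471.0608       1,884.2432
  4       162.50       155.2351       620.9402       3,104.7012
  5       162.50       153.4702       767.3508       4,604.1046
  6     5,162.50     4,820.1965    28,921.1789     202,448.2525
  Σ                  5,605.4005    31,258.8352     213,315.5625
P = 5,605.4005.
Convexity = Σ t(t+1)·PV / [P·(1+y)²] = 213,315.5625 / (5,605.4005 × 1.023132) = 37.19496.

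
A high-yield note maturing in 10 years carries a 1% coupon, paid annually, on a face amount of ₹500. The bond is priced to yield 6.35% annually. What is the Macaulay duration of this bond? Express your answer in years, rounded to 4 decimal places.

9.4086 years

Periodic yield y = 0.0635. Discount each cash flow and weight by its year:
  t   CF        PV=CF/(1+0.0635)^t    t·PV
  1         5.00         4.7015         4.7015
  2         5.00         4.4207         8.8415
  3         5.00         4.1568        12.4704
  4         5.00         3.9086        15.6344
  5         5.00         3.6752        18.3761
  6         5.00         3.4558        20.7346
  7         5.00         3.2494        22.7460
  8         5.00         3.0554        24.4433
  9         5.00         2.8730        25.8568
  10      505.00       272.8453     2,728.4527
  Σ                    306.3417     2,882.2572
Price P = Σ PV = 306.3417.
Macaulay duration = Σ(t·PV) / P = 2,882.2572 / 306.3417 = 9.40864 years.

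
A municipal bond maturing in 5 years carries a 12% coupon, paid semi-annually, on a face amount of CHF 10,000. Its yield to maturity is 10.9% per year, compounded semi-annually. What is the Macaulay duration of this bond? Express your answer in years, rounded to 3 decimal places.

3.926 years

Periodic yield y = 0.0545. Discount each cash flow and weight by its period:
  t   CF        PV=CF/(1+0.0545)^t    t·PV
  1       600.00       568.9900       568.9900
  2       600.00       539.5828     1,079.1656
  3       600.00       511.6954     1,535.0861
  4       600.00       485.2493     1,940.9972
  5       600.00       460.1700     2,300.8501
  6       600.00       436.3869     2,618.3216
  7       600.00       413.8330     2,896.8313
  8       600.00       392.4448     3,139.5584
  9       600.00       372.1620     3,349.4577
  10   10,600.00     6,235.0512    62,350.5121
  Σ                 10,415.5655    81,779.7702
Price P = Σ PV = 10,415.5655.
Macaulay duration = Σ(t·PV) / P = 81,779.7702 / 10,415.5655 = 7.85169 half-year periods.
In years: 7.85169 / 2 = 3.92584 years.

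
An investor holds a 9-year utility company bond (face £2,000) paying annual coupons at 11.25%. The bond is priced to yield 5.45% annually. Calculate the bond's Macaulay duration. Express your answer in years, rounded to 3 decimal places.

6.570 years

Periodic yield y = 0.0545. Discount each cash flow and weight by its year:
  t   CF        PV=CF/(1+0.0545)^t    t·PV
  1       225.00       213.3713       213.3713
  2       225.00       202.3435       404.6871
  3       225.00       191.8858       575.6573
  4       225.00       181.9685       727.8739
  5       225.00       172.5638       862.8188
  6       225.00       163.6451       981.8706
  7       225.00       155.1874     1,086.3117
  8       225.00       147.1668     1,177.3344
  9     2,225.00     1,380.1006    12,420.9058
  Σ                  2,808.2328    18,450.8310
Price P = Σ PV = 2,808.2328.
Macaulay duration = Σ(t·PV) / P = 18,450.8310 / 2,808.2328 = 6.57026 years.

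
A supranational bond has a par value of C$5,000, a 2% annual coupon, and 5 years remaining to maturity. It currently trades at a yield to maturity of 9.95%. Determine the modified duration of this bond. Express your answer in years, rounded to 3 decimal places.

Periodic yield y = 0.0995. First find Macaulay duration:
  t   CF        PV=CF/(1+0.0995)^t    t·PV
  1       100.00        90.9504        90.9504
  2       100.00        82.7198       165.4396
  3       100.00        75.2340       225.7021
  4       100.00        68.4257       273.7027
  5     5,100.00     3,173.9056    15,869.5281
  Σ                  3,491.2356    16,625.3229
P = 3,491.2356; Macaulay duration = 16,625.3229 / 3,491.2356 = 4.76202 years.
Modified duration = D_Mac / (1 + y) = 4.76202 / 1.0995 = 4.33107 years.

4.331 years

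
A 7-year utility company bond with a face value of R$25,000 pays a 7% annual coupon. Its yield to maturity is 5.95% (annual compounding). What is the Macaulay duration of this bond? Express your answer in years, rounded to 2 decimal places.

5.81 years

Periodic yield y = 0.0595. Discount each cash flow and weight by its year:
  t   CF        PV=CF/(1+0.0595)^t    t·PV
  1     1,750.00     1,651.7225     1,651.7225
  2     1,750.00     1,558.9641     3,117.9283
  3     1,750.00     1,471.4150     4,414.2449
  4     1,750.00     1,388.7824     5,555.1296
  5     1,750.00     1,310.7904     6,553.9519
  6     1,750.00     1,237.1783     7,423.0696
  7    26,750.00    17,849.1303   124,943.9118
  Σ                 26,467.9829   153,659.9586
Price P = Σ PV = 26,467.9829.
Macaulay duration = Σ(t·PV) / P = 153,659.9586 / 26,467.9829 = 5.80550 years.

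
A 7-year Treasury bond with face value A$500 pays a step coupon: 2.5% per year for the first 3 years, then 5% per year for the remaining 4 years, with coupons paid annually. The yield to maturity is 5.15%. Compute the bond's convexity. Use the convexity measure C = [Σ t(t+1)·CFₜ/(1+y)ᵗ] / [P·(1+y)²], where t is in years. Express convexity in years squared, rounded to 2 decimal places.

With y = 0.0515:
  t   CF        PV=CF/(1+0.0515)^t    t·PV        t(t+1)·PV
  1        12.50        11.8878        11.8878          23.7756
  2        12.50        11.3055        22.6111          67.8333
  3        12.50        10.7518        32.2555         129.0219
  4        25.00        20.4505        81.8018         409.0090
  5        25.00        19.4488        97.2442         583.4651
  6        25.00        18.4963       110.9777         776.8437
  7       525.00       369.3979     2,585.7850      20,686.2796
  Σ                    461.7386     2,942.5630      22,676.2282
P = 461.7386.
Convexity = Σ t(t+1)·PV / [P·(1+y)²] = 22,676.2282 / (461.7386 × 1.105652) = 44.41770.

44.42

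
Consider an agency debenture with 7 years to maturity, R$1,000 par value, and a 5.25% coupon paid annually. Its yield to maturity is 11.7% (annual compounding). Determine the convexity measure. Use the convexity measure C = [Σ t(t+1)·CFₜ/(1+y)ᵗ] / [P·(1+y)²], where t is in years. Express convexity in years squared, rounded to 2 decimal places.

34.99

With y = 0.117:
  t   CF        PV=CF/(1+0.117)^t    t·PV        t(t+1)·PV
  1        52.50        47.0009        47.0009          94.0018
  2        52.50        42.0778        84.1556         252.4668
  3        52.50        37.6704       113.0111         452.0443
  4        52.50        33.7246       134.8983         674.4917
  5        52.50        30.1921       150.9605         905.7632
  6        52.50        27.0296       162.1778       1,135.2449
  7     1,052.50       485.1208     3,395.8456      27,166.7646
  Σ                    702.8162     4,088.0499      30,680.7773
P = 702.8162.
Convexity = Σ t(t+1)·PV / [P·(1+y)²] = 30,680.7773 / (702.8162 × 1.247689) = 34.98793.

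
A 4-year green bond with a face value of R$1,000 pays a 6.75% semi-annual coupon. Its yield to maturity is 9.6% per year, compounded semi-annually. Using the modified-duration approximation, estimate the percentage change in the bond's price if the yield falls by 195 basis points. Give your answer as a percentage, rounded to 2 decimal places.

Periodic yield y = 0.048. Modified duration first:
  t   CF        PV=CF/(1+0.048)^t    t·PV
  1        33.75        32.2042        32.2042
  2        33.75        30.7292        61.4584
  3        33.75        29.3218        87.9653
  4        33.75        27.9788       111.9151
  5        33.75        26.6973       133.4865
  6        33.75        25.4745       152.8471
  7        33.75        24.3078       170.1543
  8     1,033.75       710.4365     5,683.4919
  Σ                    907.1500     6,433.5228
P = 907.1500; D_Mac = 7.09202 half-year periods = 3.54601 yrs; D_mod = 3.54601/(1+0.048) = 3.38360 yrs.
ΔP/P ≈ -D_mod · Δy = -3.38360 × (-0.0195) = +0.065980 = +6.5980%.

+6.60%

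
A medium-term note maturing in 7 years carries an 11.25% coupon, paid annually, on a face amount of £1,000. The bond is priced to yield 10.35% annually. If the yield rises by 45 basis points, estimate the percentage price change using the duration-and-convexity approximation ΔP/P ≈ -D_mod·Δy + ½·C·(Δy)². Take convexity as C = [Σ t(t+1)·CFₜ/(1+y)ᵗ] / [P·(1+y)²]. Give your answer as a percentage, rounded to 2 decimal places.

-2.11%

With y = 0.1035:
  t   CF        PV=CF/(1+0.1035)^t    t·PV        t(t+1)·PV
  1       112.50       101.9483       101.9483         203.8967
  2       112.50        92.3864       184.7727         554.3181
  3       112.50        83.7212       251.1636       1,004.6546
  4       112.50        75.8688       303.4752       1,517.3759
  5       112.50        68.7529       343.7644       2,062.5861
  6       112.50        62.3044       373.8262       2,616.7835
  7     1,112.50       558.3335     3,908.3342      31,266.6739
  Σ                  1,043.3154     5,467.2847      39,226.2887
P = 1,043.3154; D_Mac = 5.24030 yrs; D_mod = 4.74880 yrs; C = 30.87571.
Duration effect: -4.74880 × (+0.0045) = -0.021370
Convexity effect: 0.5 × 30.87571 × (0.0045)² = +0.0003126
ΔP/P ≈ -0.021370 + 0.0003126 = -0.021057 = -2.1057%.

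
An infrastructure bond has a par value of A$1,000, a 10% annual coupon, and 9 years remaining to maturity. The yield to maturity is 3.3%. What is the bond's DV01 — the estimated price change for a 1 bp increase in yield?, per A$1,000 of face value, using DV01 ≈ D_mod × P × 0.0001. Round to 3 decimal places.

A$1.006

Periodic yield y = 0.033.
  t   CF        PV=CF/(1+0.033)^t    t·PV
  1       100.00        96.8054        96.8054
  2       100.00        93.7129       187.4258
  3       100.00        90.7192       272.1575
  4       100.00        87.8211       351.2843
  5       100.00        85.0156       425.0778
  6       100.00        82.2997       493.7980
  7       100.00        79.6705       557.6938
  8       100.00        77.1254       617.0032
  9     1,100.00       821.2772     7,391.4952
  Σ                  1,514.4470    10,392.7409
P = 1,514.4470; D_Mac = 6.86240 yrs; D_mod = 6.64318 yrs.
DV01 ≈ 6.64318 × 1,514.4470 × 0.0001 = 1.006074.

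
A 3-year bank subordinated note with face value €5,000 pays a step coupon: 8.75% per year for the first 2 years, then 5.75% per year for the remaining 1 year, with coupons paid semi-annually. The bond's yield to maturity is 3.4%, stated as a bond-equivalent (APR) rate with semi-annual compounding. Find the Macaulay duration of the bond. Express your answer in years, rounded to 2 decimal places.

2.73 years

Periodic yield y = 0.017. Discount each cash flow and weight by its period:
  t   CF        PV=CF/(1+0.017)^t    t·PV
  1       218.75       215.0934       215.0934
  2       218.75       211.4979       422.9959
  3       218.75       207.9626       623.8877
  4       218.75       204.4863       817.9453
  5       143.75       132.1305       660.6525
  6     5,143.75     4,648.9421    27,893.6525
  Σ                  5,620.1128    30,634.2273
Price P = Σ PV = 5,620.1128.
Macaulay duration = Σ(t·PV) / P = 30,634.2273 / 5,620.1128 = 5.45082 half-year periods.
In years: 5.45082 / 2 = 2.72541 years.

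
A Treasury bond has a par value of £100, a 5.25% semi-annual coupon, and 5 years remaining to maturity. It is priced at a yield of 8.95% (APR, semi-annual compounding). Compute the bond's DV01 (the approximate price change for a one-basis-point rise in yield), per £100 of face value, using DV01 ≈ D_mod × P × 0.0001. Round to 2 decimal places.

Periodic yield y = 0.04475.
  t   CF        PV=CF/(1+0.04475)^t    t·PV
  1        2.625         2.5126         2.5126
  2        2.625         2.4049         4.8099
  3        2.625         2.3019         6.9058
  4        2.625         2.2033         8.8133
  5        2.625         2.1090        10.5448
  6        2.625         2.0186        12.1117
  7        2.625         1.9322        13.5251
  8        2.625         1.8494        14.7952
  9        2.625         1.7702        15.9316
  10     102.625        66.2414       662.4138
  Σ                     85.3435       752.3638
P = 85.3435; D_Mac = 8.81572 half-year periods = 4.40786 yrs; D_mod = 4.21906 yrs.
DV01 ≈ 4.21906 × 85.3435 × 0.0001 = 0.036007.

£0.04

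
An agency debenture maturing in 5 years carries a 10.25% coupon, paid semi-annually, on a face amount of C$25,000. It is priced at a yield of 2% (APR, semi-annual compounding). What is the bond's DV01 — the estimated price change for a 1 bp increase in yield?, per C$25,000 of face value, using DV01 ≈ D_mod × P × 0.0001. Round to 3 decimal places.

Periodic yield y = 0.01.
  t   CF        PV=CF/(1+0.01)^t    t·PV
  1     1,281.25     1,268.5644     1,268.5644
  2     1,281.25     1,256.0043     2,512.0086
  3     1,281.25     1,243.5686     3,730.7059
  4     1,281.25     1,231.2561     4,925.0243
  5     1,281.25     1,219.0654     6,095.3271
  6     1,281.25     1,206.9955     7,241.9727
  7     1,281.25     1,195.0450     8,365.3151
  8     1,281.25     1,183.2129     9,465.7030
  9     1,281.25     1,171.4979    10,543.4811
  10   26,281.25    23,792.0728   237,920.7278
  Σ                 34,767.2828   292,068.8299
P = 34,767.2828; D_Mac = 8.40068 half-year periods = 4.20034 yrs; D_mod = 4.15875 yrs.
DV01 ≈ 4.15875 × 34,767.2828 × 0.0001 = 14.458853.

C$14.459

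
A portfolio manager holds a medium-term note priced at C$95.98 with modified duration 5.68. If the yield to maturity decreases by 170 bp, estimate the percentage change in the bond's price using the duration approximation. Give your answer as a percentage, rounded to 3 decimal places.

Duration approximation: ΔP/P ≈ -D_mod · Δy = -5.68 × (-0.017) = +0.096560.
As a percentage: +9.6560%.

+9.656%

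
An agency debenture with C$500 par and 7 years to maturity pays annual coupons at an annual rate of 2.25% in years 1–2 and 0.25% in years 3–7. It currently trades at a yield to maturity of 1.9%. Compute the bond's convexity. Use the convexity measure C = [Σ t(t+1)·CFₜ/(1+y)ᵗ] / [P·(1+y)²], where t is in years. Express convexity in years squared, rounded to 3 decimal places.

With y = 0.019:
  t   CF        PV=CF/(1+0.019)^t    t·PV        t(t+1)·PV
  1        11.25        11.0402        11.0402          22.0805
  2        11.25        10.8344        21.6688          65.0063
  3         1.25         1.1814         3.5441          14.1765
  4         1.25         1.1593         4.6374          23.1869
  5         1.25         1.1377         5.6886          34.1319
  6         1.25         1.1165         6.6991          46.8937
  7       501.25       439.3748     3,075.6233      24,604.9861
  Σ                    465.8443     3,128.9015      24,810.4619
P = 465.8443.
Convexity = Σ t(t+1)·PV / [P·(1+y)²] = 24,810.4619 / (465.8443 × 1.038361) = 51.29153.

51.292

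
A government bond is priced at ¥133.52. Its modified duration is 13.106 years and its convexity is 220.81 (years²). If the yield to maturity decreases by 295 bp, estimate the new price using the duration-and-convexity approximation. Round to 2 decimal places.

¥197.97

Duration effect: -D_mod·Δy = -13.106 × (-0.0295) = +0.386627
Convexity effect: ½·C·(Δy)² = 0.5 × 220.81 × (-0.0295)² = +0.09607995125
ΔP/P ≈ +0.386627 + 0.09607995125 = +0.48270695125
New price ≈ 133.52 × (1 + 0.48270695125) = 197.9710321309.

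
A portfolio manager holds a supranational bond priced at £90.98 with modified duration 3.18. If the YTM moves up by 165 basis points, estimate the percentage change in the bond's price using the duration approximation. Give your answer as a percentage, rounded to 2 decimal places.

-5.25%

Duration approximation: ΔP/P ≈ -D_mod · Δy = -3.18 × (+0.0165) = -0.052470.
As a percentage: -5.2470%.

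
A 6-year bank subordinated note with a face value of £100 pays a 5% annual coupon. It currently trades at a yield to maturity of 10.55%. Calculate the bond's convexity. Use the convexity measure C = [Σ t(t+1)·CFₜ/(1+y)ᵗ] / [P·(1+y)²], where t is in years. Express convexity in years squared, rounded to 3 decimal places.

28.470

With y = 0.1055:
  t   CF        PV=CF/(1+0.1055)^t    t·PV        t(t+1)·PV
  1         5.00         4.5228         4.5228           9.0457
  2         5.00         4.0912         8.1824          24.5473
  3         5.00         3.7008        11.1024          44.4094
  4         5.00         3.3476        13.3904          66.9522
  5         5.00         3.0281        15.1407          90.8443
  6       105.00        57.5224       345.1343       2,415.9398
  Σ                     76.2130       397.4730       2,651.7387
P = 76.2130.
Convexity = Σ t(t+1)·PV / [P·(1+y)²] = 2,651.7387 / (76.2130 × 1.222130) = 28.46979.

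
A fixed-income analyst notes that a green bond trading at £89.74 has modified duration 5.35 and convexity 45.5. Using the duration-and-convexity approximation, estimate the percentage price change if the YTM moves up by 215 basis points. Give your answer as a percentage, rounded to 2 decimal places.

Duration effect: -D_mod·Δy = -5.35 × (+0.0215) = -0.115025
Convexity effect: ½·C·(Δy)² = 0.5 × 45.5 × (0.0215)² = +0.0105161875
ΔP/P ≈ -0.115025 + 0.0105161875 = -0.1045088125
= -10.45088125%.

-10.45%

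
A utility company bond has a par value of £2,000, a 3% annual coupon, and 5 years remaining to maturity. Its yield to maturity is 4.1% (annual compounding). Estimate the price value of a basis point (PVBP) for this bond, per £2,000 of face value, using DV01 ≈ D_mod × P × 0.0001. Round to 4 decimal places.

Periodic yield y = 0.041.
  t   CF        PV=CF/(1+0.041)^t    t·PV
  1        60.00        57.6369        57.6369
  2        60.00        55.3668       110.7337
  3        60.00        53.1862       159.5586
  4        60.00        51.0915       204.3658
  5     2,060.00     1,685.0530     8,425.2651
  Σ                  1,902.3344     8,957.5602
P = 1,902.3344; D_Mac = 4.70872 yrs; D_mod = 4.52327 yrs.
DV01 ≈ 4.52327 × 1,902.3344 × 0.0001 = 0.860476.

£0.8605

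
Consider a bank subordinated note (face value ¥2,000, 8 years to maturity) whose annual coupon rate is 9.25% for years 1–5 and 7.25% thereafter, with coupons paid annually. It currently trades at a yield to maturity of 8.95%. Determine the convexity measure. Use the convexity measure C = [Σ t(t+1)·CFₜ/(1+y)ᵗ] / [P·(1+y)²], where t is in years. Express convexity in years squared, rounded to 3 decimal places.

40.735

With y = 0.0895:
  t   CF        PV=CF/(1+0.0895)^t    t·PV        t(t+1)·PV
  1       185.00       169.8027       169.8027         339.6053
  2       185.00       155.8538       311.7075         935.1225
  3       185.00       143.0507       429.1521       1,716.6085
  4       185.00       131.2994       525.1977       2,625.9883
  5       185.00       120.5135       602.5673       3,615.4038
  6       145.00        86.6971       520.1826       3,641.2784
  7       145.00        79.5751       557.0259       4,456.2073
  8     2,145.00     1,080.4618     8,643.6945      77,793.2501
  Σ                  1,967.2540    11,759.3303      95,123.4643
P = 1,967.2540.
Convexity = Σ t(t+1)·PV / [P·(1+y)²] = 95,123.4643 / (1,967.2540 × 1.187010) = 40.73547.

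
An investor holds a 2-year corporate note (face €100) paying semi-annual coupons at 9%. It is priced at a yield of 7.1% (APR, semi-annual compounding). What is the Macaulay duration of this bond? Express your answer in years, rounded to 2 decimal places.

1.88 years

Periodic yield y = 0.0355. Discount each cash flow and weight by its period:
  t   CF        PV=CF/(1+0.0355)^t    t·PV
  1         4.50         4.3457         4.3457
  2         4.50         4.1967         8.3935
  3         4.50         4.0529        12.1586
  4       104.50        90.8900       363.5598
  Σ                    103.4853       388.4576
Price P = Σ PV = 103.4853.
Macaulay duration = Σ(t·PV) / P = 388.4576 / 103.4853 = 3.75375 half-year periods.
In years: 3.75375 / 2 = 1.87687 years.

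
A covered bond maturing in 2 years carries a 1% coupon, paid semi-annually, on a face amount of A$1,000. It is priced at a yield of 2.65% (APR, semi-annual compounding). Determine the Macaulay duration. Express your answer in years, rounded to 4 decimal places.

1.9848 years

Periodic yield y = 0.01325. Discount each cash flow and weight by its period:
  t   CF        PV=CF/(1+0.01325)^t    t·PV
  1         5.00         4.9346         4.9346
  2         5.00         4.8701         9.7402
  3         5.00         4.8064        14.4192
  4     1,005.00       953.4537     3,813.8148
  Σ                    968.0648     3,842.9088
Price P = Σ PV = 968.0648.
Macaulay duration = Σ(t·PV) / P = 3,842.9088 / 968.0648 = 3.96968 half-year periods.
In years: 3.96968 / 2 = 1.98484 years.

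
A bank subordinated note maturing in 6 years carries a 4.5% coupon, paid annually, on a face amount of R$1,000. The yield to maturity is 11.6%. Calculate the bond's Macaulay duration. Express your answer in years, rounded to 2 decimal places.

Periodic yield y = 0.116. Discount each cash flow and weight by its year:
  t   CF        PV=CF/(1+0.116)^t    t·PV
  1        45.00        40.3226        40.3226
  2        45.00        36.1313        72.2627
  3        45.00        32.3758        97.1273
  4        45.00        29.0105       116.0421
  5        45.00        25.9951       129.9755
  6     1,045.00       540.9176     3,245.5057
  Σ                    704.7529     3,701.2359
Price P = Σ PV = 704.7529.
Macaulay duration = Σ(t·PV) / P = 3,701.2359 / 704.7529 = 5.25182 years.

5.25 years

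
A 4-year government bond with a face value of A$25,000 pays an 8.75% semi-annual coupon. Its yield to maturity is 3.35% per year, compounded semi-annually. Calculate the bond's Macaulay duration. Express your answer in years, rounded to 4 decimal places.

3.5144 years

Periodic yield y = 0.01675. Discount each cash flow and weight by its period:
  t   CF        PV=CF/(1+0.01675)^t    t·PV
  1     1,093.75     1,075.7315     1,075.7315
  2     1,093.75     1,058.0098     2,116.0197
  3     1,093.75     1,040.5801     3,121.7403
  4     1,093.75     1,023.4375     4,093.7501
  5     1,093.75     1,006.5774     5,032.8868
  6     1,093.75       989.9950     5,939.9697
  7     1,093.75       973.6857     6,815.8000
  8    26,093.75    22,846.6774   182,773.4188
  Σ                 30,014.6944   210,969.3170
Price P = Σ PV = 30,014.6944.
Macaulay duration = Σ(t·PV) / P = 210,969.3170 / 30,014.6944 = 7.02887 half-year periods.
In years: 7.02887 / 2 = 3.51443 years.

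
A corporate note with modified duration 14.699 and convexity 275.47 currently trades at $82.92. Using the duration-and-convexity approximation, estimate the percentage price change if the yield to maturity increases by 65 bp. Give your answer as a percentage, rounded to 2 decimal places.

Duration effect: -D_mod·Δy = -14.699 × (+0.0065) = -0.0955435
Convexity effect: ½·C·(Δy)² = 0.5 × 275.47 × (0.0065)² = +0.00581930375
ΔP/P ≈ -0.0955435 + 0.00581930375 = -0.08972419625
= -8.972419625%.

-8.97%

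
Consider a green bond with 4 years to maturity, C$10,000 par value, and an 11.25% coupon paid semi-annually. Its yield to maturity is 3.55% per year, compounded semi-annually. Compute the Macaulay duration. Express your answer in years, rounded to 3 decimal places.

3.418 years

Periodic yield y = 0.01775. Discount each cash flow and weight by its period:
  t   CF        PV=CF/(1+0.01775)^t    t·PV
  1       562.50       552.6898       552.6898
  2       562.50       543.0506     1,086.1012
  3       562.50       533.5796     1,600.7387
  4       562.50       524.2737     2,097.0949
  5       562.50       515.1302     2,575.6508
  6       562.50       506.1461     3,036.8764
  7       562.50       497.3187     3,481.2306
  8    10,562.50     9,175.6710    73,405.3681
  Σ                 12,847.8595    87,835.7503
Price P = Σ PV = 12,847.8595.
Macaulay duration = Σ(t·PV) / P = 87,835.7503 / 12,847.8595 = 6.83661 half-year periods.
In years: 6.83661 / 2 = 3.41830 years.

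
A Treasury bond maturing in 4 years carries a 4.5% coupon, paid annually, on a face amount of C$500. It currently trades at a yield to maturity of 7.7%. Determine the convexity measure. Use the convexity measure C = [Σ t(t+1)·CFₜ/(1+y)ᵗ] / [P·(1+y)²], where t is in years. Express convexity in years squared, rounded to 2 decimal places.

With y = 0.077:
  t   CF        PV=CF/(1+0.077)^t    t·PV        t(t+1)·PV
  1        22.50        20.8914        20.8914          41.7827
  2        22.50        19.3977        38.7955         116.3864
  3        22.50        18.0109        54.0327         216.1308
  4       522.50       388.3502     1,553.4006       7,767.0031
  Σ                    446.6502     1,667.1202       8,141.3030
P = 446.6502.
Convexity = Σ t(t+1)·PV / [P·(1+y)²] = 8,141.3030 / (446.6502 × 1.159929) = 15.71430.

15.71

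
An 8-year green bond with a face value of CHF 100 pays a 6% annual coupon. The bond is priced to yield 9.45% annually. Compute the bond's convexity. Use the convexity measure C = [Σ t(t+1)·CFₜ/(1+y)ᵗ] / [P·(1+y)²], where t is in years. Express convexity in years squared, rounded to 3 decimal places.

With y = 0.0945:
  t   CF        PV=CF/(1+0.0945)^t    t·PV        t(t+1)·PV
  1         6.00         5.4820         5.4820          10.9639
  2         6.00         5.0086        10.0173          30.0518
  3         6.00         4.5762        13.7286          54.9143
  4         6.00         4.1811        16.7243          83.6215
  5         6.00         3.8201        19.1004         114.6024
  6         6.00         3.4903        20.9415         146.5905
  7         6.00         3.1889        22.3223         178.5784
  8       106.00        51.4730       411.7842       3,706.0582
  Σ                     81.2201       520.1006       4,325.3811
P = 81.2201.
Convexity = Σ t(t+1)·PV / [P·(1+y)²] = 4,325.3811 / (81.2201 × 1.197930) = 44.45588.

44.456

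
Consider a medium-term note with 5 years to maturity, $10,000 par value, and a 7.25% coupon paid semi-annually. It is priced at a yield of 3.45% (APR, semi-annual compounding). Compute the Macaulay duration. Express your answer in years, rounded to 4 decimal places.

4.3466 years

Periodic yield y = 0.01725. Discount each cash flow and weight by its period:
  t   CF        PV=CF/(1+0.01725)^t    t·PV
  1       362.50       356.3529       356.3529
  2       362.50       350.3101       700.6201
  3       362.50       344.3697     1,033.1091
  4       362.50       338.5300     1,354.1202
  5       362.50       332.7894     1,663.9471
  6       362.50       327.1462     1,962.8769
  7       362.50       321.5986     2,251.1901
  8       362.50       316.1451     2,529.1606
  9       362.50       310.7841     2,797.0565
  10   10,362.50     8,733.4846    87,334.8459
  Σ                 11,731.5106   101,983.2794
Price P = Σ PV = 11,731.5106.
Macaulay duration = Σ(t·PV) / P = 101,983.2794 / 11,731.5106 = 8.69311 half-year periods.
In years: 8.69311 / 2 = 4.34655 years.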